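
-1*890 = -890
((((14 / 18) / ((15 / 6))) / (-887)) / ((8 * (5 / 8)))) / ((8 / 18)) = -7 / 44350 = -0.00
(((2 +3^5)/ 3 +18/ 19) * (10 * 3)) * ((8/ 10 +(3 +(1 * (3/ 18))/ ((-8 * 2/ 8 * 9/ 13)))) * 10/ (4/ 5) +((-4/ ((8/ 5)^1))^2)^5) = 6238096002475/ 262656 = 23750060.93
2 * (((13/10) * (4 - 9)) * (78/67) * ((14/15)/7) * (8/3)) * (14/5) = -75712/5025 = -15.07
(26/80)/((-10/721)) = -23.43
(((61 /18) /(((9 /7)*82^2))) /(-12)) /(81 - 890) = 427 /10574807904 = 0.00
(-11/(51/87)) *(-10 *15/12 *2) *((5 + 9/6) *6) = 311025/17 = 18295.59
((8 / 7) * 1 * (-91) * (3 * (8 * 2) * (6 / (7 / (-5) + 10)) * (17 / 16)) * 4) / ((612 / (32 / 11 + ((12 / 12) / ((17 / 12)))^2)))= -82.41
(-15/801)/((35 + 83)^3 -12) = -0.00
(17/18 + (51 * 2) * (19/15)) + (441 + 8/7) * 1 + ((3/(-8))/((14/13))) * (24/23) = 4143589/7245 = 571.92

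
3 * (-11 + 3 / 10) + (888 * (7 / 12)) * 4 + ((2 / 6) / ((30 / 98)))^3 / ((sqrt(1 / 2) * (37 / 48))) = 1882384 * sqrt(2) / 1123875 + 20399 / 10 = 2042.27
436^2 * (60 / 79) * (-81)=-923866560 / 79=-11694513.42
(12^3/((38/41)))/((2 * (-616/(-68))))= 150552/1463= 102.91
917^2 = 840889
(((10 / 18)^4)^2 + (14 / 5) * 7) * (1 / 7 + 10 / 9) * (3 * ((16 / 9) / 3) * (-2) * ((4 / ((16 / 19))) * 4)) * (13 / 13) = -1661.13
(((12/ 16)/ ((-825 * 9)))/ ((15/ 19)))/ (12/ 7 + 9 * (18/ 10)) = -7/ 980100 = -0.00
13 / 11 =1.18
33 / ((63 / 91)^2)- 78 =-247 / 27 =-9.15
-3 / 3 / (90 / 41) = -41 / 90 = -0.46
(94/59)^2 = 8836/3481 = 2.54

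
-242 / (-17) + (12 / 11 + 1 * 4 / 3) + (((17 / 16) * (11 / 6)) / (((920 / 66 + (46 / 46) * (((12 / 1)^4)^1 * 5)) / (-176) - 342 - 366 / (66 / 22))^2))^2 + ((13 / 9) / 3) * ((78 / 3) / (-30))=26906886489829709510558639643203 / 1656598205121071658629422522140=16.24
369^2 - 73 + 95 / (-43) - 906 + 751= 5845024 / 43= 135930.79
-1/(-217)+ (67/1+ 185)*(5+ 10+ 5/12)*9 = 7587406/217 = 34965.00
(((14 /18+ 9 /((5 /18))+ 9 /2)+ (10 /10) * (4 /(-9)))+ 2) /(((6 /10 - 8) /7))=-8239 /222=-37.11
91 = 91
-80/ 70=-8/ 7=-1.14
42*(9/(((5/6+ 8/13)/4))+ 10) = 165396/113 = 1463.68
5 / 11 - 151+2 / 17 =-28130 / 187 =-150.43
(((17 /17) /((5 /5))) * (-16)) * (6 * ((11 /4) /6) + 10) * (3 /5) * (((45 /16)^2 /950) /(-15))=4131 /60800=0.07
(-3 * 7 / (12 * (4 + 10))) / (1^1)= -1 / 8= -0.12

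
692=692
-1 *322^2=-103684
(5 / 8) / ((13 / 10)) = 25 / 52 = 0.48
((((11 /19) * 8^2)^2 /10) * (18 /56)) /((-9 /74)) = -4584448 /12635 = -362.84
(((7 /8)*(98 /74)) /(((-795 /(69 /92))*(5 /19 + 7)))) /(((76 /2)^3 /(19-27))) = 343 /15630895680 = 0.00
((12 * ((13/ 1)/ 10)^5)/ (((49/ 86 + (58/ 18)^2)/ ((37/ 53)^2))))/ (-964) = -5311227922533/ 2582467492750000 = -0.00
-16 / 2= -8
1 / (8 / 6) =3 / 4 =0.75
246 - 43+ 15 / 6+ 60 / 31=12861 / 62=207.44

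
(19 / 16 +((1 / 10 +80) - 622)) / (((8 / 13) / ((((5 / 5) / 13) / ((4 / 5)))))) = -43257 / 512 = -84.49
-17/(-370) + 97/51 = 36757/18870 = 1.95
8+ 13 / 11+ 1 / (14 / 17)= 1601 / 154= 10.40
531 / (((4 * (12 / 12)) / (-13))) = -6903 / 4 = -1725.75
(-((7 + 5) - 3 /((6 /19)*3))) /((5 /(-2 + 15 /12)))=53 /40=1.32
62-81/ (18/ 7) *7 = -317/ 2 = -158.50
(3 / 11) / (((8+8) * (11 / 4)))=3 / 484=0.01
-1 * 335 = -335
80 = 80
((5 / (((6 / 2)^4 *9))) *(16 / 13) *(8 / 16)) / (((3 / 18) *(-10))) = -8 / 3159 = -0.00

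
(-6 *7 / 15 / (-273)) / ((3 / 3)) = 2 / 195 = 0.01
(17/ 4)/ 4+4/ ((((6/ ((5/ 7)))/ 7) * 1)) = 211/ 48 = 4.40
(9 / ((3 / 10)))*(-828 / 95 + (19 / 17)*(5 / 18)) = -244343 / 969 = -252.16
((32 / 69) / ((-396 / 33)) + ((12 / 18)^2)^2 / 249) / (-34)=8780 / 7886079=0.00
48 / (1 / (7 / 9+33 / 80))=857 / 15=57.13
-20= -20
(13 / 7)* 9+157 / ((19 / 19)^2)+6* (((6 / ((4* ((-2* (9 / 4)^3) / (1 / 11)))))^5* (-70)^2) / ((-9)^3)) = 40321310821481916689984 / 232112809004827212693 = 173.71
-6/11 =-0.55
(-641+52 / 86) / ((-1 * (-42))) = -9179 / 602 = -15.25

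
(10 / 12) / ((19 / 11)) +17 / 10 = 622 / 285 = 2.18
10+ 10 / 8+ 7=18.25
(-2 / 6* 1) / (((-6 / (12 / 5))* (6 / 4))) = 0.09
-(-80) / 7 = 80 / 7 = 11.43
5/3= 1.67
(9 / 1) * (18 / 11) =162 / 11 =14.73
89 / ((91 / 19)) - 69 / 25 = 35996 / 2275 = 15.82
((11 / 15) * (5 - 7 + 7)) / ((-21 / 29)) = -319 / 63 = -5.06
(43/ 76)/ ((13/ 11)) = 473/ 988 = 0.48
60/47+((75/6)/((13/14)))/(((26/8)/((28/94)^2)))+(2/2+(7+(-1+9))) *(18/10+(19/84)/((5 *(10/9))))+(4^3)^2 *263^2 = 18509383841991134/65331175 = 283316255.10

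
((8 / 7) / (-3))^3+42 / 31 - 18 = -4794548 / 287091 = -16.70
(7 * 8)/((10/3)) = 84/5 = 16.80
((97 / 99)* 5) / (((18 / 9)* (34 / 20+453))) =2425 / 450153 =0.01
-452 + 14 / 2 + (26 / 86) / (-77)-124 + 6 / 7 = -1881134 / 3311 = -568.15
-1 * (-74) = 74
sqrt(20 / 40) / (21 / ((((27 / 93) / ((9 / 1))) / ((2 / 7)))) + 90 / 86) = 43*sqrt(2) / 16086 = 0.00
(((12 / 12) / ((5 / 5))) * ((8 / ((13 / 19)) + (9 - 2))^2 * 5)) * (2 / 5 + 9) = 2775303 / 169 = 16421.91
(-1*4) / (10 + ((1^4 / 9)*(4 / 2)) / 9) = -81 / 203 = -0.40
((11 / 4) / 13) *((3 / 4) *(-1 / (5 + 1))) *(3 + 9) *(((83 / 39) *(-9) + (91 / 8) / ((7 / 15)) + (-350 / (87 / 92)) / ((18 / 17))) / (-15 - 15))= -308435941 / 84689280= -3.64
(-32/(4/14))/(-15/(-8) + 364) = -896/2927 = -0.31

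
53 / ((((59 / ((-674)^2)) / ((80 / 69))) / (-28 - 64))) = -7704520960 / 177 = -43528367.01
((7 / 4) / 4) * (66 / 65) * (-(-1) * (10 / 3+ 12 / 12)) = 77 / 40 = 1.92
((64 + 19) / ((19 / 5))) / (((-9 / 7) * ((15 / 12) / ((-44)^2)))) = -4499264 / 171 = -26311.49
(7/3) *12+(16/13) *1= 380/13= 29.23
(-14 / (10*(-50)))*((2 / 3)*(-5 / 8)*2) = -7 / 300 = -0.02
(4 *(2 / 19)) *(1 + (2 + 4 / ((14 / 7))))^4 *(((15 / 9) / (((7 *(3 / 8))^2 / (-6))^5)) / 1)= -858993459200000 / 3912564673899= -219.55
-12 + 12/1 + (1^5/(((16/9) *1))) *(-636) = -1431/4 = -357.75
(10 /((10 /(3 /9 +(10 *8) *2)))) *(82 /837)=39442 /2511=15.71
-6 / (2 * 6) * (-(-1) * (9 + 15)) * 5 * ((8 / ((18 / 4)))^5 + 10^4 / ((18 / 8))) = -5269771520 / 19683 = -267732.13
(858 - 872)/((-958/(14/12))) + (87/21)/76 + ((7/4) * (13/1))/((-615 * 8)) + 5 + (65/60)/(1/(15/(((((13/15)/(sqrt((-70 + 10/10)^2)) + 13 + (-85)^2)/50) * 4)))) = 47853768965143949/9392299453699680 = 5.10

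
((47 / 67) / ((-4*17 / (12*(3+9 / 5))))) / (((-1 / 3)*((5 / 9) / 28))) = 2558304 / 28475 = 89.84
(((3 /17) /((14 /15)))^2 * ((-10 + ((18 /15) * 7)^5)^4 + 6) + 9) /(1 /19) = 224274036850620761063027661346528407 /108039855957031250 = 2075845389314636282.33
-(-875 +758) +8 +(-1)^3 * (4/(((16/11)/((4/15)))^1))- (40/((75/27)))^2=-6232/75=-83.09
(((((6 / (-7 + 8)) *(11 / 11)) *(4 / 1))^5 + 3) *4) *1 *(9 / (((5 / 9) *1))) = 2579891148 / 5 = 515978229.60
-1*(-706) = 706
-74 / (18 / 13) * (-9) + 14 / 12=2893 / 6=482.17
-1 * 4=-4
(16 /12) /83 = 4 /249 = 0.02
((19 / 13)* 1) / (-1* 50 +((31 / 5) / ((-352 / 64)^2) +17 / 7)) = -80465 / 2607761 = -0.03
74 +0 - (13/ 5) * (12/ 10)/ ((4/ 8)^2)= 1538/ 25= 61.52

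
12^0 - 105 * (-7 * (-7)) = -5144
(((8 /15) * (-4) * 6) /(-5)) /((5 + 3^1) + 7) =64 /375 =0.17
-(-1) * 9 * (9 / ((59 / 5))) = 405 / 59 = 6.86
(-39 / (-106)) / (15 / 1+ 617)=39 / 66992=0.00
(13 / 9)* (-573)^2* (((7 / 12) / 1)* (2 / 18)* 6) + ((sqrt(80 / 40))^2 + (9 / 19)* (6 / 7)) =441535303 / 2394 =184434.13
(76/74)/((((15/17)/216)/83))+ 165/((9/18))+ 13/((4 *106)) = 1662737909/78440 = 21197.58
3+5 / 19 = 62 / 19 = 3.26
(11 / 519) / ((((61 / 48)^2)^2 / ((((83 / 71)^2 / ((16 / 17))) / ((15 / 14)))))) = 664857059328 / 60374305076065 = 0.01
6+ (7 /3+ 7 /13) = 346 /39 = 8.87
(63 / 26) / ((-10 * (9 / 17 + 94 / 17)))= -1071 / 26780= -0.04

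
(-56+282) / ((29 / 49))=11074 / 29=381.86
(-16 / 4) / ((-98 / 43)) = 86 / 49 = 1.76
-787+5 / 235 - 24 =-38116 / 47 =-810.98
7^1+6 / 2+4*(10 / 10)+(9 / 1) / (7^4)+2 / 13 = 441901 / 31213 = 14.16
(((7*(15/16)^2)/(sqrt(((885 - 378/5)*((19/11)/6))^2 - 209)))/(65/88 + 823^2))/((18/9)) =317625*sqrt(654419261)/416071159221679328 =0.00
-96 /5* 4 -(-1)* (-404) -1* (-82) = -1994 /5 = -398.80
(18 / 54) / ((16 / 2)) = 1 / 24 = 0.04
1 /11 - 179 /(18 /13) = -25579 /198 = -129.19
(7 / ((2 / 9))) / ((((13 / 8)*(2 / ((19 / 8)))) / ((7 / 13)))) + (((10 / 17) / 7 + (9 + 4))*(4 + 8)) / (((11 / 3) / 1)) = 48859263 / 884884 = 55.22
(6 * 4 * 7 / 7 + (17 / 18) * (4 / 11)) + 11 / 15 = 12413 / 495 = 25.08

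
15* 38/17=570/17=33.53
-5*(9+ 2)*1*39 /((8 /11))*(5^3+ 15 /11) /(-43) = 1490775 /172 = 8667.30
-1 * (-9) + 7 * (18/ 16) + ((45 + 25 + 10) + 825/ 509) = 401075/ 4072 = 98.50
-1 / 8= -0.12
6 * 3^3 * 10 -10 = 1610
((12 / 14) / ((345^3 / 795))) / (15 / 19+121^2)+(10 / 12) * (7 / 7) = 493614683713 / 592337619650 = 0.83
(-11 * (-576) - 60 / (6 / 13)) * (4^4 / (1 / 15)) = 23831040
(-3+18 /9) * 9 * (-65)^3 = 2471625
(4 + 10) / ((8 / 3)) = 21 / 4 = 5.25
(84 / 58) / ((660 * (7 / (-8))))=-4 / 1595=-0.00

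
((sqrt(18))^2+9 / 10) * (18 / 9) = 189 / 5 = 37.80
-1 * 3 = -3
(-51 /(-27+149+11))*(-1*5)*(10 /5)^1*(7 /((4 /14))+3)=14025 /133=105.45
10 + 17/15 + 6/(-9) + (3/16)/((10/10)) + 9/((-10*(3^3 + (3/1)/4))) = 94321/8880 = 10.62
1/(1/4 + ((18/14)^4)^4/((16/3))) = 531726889113616/5691992288833927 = 0.09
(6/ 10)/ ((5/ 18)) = 54/ 25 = 2.16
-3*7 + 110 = 89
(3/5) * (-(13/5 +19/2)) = -7.26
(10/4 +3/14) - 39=-254/7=-36.29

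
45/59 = 0.76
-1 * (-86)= 86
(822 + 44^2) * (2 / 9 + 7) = 179270 / 9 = 19918.89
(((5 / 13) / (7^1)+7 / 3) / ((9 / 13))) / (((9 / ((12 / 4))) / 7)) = 652 / 81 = 8.05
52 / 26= 2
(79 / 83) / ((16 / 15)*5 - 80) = -237 / 18592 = -0.01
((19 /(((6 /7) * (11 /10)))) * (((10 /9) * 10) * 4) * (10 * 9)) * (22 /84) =21111.11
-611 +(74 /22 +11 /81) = -541283 /891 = -607.50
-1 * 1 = -1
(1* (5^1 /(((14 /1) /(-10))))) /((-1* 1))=25 /7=3.57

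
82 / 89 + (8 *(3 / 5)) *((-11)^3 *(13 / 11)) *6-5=-20161383 / 445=-45306.48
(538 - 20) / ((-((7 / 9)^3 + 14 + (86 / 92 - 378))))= 1.43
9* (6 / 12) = 9 / 2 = 4.50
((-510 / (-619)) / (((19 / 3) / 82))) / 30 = 4182 / 11761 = 0.36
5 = 5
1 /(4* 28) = 1 /112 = 0.01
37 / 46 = 0.80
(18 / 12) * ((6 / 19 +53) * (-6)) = -9117 / 19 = -479.84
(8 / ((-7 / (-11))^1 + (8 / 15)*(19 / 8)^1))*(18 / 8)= 1485 / 157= 9.46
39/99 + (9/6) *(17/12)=665/264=2.52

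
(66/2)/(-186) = -11/62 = -0.18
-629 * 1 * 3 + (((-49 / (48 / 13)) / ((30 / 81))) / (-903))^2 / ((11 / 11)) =-1887.00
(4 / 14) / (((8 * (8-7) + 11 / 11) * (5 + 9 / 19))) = 19 / 3276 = 0.01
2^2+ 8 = 12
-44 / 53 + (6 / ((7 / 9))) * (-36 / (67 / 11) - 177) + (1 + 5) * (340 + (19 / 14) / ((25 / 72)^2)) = 10807924138 / 15535625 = 695.69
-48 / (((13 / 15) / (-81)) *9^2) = 720 / 13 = 55.38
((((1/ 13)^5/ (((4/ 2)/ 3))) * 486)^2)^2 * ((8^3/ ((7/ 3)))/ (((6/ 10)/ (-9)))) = -6507176520522240/ 133034746424165596071607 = -0.00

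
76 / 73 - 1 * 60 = -4304 / 73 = -58.96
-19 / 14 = -1.36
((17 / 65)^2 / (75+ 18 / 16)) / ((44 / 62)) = 35836 / 28303275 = 0.00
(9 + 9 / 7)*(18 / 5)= 1296 / 35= 37.03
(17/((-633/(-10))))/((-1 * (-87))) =170/55071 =0.00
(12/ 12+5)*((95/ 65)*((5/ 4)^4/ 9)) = 11875/ 4992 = 2.38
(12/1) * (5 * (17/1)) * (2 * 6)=12240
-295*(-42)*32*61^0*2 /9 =264320 /3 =88106.67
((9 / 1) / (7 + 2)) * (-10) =-10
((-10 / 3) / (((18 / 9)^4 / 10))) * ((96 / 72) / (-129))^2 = -100 / 449307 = -0.00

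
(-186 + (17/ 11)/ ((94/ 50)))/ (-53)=95737/ 27401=3.49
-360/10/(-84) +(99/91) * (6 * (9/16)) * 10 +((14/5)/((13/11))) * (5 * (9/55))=71133/1820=39.08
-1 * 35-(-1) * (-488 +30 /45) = -1567 /3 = -522.33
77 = 77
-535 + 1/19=-10164/19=-534.95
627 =627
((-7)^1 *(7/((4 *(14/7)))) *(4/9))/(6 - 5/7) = -343/666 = -0.52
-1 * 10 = -10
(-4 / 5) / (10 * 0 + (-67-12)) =4 / 395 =0.01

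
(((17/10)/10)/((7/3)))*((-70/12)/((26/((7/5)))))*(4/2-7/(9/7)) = 3689/46800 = 0.08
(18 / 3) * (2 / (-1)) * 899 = -10788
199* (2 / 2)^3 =199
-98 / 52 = -49 / 26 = -1.88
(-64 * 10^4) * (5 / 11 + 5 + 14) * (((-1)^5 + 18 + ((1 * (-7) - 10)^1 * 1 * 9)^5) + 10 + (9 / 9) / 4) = 11482881981869120000 / 11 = 1043898361988101818.18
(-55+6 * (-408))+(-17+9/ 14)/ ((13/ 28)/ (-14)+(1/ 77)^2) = -3141343/ 1565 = -2007.25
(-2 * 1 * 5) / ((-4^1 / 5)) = 25 / 2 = 12.50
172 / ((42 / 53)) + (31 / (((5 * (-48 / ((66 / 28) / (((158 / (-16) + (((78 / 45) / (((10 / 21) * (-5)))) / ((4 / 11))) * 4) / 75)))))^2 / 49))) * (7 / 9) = 7845962342839 / 35817789168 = 219.05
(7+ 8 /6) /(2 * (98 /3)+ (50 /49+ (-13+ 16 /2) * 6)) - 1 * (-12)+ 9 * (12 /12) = 113449 /5344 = 21.23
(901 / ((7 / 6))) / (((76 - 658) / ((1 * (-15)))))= 13515 / 679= 19.90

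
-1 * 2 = -2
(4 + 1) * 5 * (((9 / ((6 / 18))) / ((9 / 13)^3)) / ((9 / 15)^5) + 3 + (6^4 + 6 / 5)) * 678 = 39775372.74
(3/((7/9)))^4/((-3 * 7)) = -177147/16807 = -10.54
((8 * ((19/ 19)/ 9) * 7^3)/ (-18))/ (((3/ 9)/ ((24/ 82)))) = -5488/ 369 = -14.87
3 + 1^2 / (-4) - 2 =3 / 4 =0.75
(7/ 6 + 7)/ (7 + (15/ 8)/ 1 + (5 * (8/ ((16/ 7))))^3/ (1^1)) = 98/ 64419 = 0.00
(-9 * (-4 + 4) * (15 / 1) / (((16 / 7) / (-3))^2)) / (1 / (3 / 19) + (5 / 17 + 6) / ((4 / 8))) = 0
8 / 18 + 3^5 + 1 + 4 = 2236 / 9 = 248.44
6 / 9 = 2 / 3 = 0.67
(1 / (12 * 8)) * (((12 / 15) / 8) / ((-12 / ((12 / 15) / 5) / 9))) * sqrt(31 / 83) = -sqrt(2573) / 664000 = -0.00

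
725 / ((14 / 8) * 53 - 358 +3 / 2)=-580 / 211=-2.75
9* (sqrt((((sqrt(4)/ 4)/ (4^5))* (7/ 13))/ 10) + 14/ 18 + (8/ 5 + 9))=9* sqrt(455)/ 4160 + 512/ 5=102.45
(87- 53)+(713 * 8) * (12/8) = 8590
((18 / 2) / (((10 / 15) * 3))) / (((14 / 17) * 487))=0.01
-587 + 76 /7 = -4033 /7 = -576.14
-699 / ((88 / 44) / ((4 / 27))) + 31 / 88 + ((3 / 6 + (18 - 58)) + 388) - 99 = 156875 / 792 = 198.07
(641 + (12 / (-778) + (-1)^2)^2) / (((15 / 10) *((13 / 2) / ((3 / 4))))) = 97143450 / 1967173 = 49.38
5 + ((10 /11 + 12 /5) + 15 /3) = 732 /55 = 13.31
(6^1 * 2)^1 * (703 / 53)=8436 / 53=159.17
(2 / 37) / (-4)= -1 / 74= -0.01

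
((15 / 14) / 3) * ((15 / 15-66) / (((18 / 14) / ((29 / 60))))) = -8.73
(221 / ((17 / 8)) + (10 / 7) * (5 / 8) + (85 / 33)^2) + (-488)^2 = 7264887541 / 30492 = 238255.53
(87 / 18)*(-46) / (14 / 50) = -16675 / 21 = -794.05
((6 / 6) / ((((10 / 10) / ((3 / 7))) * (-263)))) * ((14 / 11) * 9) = -54 / 2893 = -0.02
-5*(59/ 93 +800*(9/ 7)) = -3350065/ 651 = -5146.03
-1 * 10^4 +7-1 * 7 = -10000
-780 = -780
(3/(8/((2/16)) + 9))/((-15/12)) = -12/365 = -0.03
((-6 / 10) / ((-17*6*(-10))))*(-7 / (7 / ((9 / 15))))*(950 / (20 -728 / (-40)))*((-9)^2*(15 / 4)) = 69255 / 25976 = 2.67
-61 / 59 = -1.03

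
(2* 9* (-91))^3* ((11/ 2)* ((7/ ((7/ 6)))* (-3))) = 435087781128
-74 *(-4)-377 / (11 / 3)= 2125 / 11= 193.18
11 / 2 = 5.50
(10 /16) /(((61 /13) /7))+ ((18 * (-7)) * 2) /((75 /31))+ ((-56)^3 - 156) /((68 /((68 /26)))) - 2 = -1088898301 /158600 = -6865.69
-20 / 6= -10 / 3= -3.33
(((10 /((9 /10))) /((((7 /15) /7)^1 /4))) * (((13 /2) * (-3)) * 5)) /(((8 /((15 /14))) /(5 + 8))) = -1584375 /14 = -113169.64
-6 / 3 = -2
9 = 9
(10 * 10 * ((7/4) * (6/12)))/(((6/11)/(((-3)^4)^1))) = 51975/4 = 12993.75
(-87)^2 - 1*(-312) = 7881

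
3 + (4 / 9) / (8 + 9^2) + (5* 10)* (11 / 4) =225089 / 1602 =140.50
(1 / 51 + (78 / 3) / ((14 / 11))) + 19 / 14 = 15569 / 714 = 21.81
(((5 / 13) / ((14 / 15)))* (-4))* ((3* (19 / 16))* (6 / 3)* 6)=-12825 / 182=-70.47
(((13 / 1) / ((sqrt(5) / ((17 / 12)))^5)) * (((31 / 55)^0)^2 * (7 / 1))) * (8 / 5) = 129206987 * sqrt(5) / 19440000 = 14.86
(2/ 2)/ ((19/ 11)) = 11/ 19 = 0.58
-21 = -21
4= 4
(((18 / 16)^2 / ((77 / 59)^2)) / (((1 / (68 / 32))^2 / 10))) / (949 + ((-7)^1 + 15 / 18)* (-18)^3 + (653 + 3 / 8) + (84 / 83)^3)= 0.00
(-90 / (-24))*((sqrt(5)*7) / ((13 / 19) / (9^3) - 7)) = -1454355*sqrt(5) / 387776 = -8.39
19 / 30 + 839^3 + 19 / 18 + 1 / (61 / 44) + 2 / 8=6484675143829 / 10980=590589721.66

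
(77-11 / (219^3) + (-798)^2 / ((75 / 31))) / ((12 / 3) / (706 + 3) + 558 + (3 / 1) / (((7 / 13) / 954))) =85780758070986034 / 1913496265250775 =44.83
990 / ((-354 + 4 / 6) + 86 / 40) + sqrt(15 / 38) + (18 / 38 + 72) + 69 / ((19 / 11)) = sqrt(570) / 38 + 2309424 / 21071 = 110.23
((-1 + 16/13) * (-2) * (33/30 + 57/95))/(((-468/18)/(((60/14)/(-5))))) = -153/5915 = -0.03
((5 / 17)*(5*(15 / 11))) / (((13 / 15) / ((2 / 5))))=2250 / 2431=0.93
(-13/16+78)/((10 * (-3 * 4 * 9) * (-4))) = 247/13824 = 0.02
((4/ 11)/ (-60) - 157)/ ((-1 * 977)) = 25906/ 161205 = 0.16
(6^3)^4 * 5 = 10883911680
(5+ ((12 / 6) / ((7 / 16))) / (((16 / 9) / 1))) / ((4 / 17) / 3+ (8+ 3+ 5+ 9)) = 2703 / 8953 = 0.30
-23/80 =-0.29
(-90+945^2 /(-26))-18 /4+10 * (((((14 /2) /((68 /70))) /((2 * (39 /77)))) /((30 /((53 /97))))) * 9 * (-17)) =-174723353 /5044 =-34639.84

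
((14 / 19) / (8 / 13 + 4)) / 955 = 91 / 544350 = 0.00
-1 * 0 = 0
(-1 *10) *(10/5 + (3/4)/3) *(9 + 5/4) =-1845/8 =-230.62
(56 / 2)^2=784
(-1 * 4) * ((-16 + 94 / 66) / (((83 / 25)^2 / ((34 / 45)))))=8177000 / 2046033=4.00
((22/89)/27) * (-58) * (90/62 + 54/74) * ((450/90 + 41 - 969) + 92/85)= 9265850088/8677055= 1067.86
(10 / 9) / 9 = 10 / 81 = 0.12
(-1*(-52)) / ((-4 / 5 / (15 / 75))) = -13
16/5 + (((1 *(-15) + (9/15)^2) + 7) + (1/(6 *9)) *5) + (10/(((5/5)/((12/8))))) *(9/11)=117691/14850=7.93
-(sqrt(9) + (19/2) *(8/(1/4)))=-307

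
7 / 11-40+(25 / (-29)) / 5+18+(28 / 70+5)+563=872248 / 1595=546.86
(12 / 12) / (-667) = -1 / 667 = -0.00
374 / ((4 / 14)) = 1309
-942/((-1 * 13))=942/13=72.46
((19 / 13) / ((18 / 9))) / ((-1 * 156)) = -19 / 4056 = -0.00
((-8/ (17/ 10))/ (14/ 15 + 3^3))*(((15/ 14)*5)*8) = -360000/ 49861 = -7.22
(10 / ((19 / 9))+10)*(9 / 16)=315 / 38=8.29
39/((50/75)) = 117/2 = 58.50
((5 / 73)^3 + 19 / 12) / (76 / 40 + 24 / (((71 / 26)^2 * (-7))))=1304352726005 / 1186220979726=1.10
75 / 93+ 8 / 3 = 323 / 93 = 3.47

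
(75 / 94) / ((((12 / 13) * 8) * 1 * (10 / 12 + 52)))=975 / 476768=0.00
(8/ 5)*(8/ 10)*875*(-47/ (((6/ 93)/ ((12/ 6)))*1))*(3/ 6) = -815920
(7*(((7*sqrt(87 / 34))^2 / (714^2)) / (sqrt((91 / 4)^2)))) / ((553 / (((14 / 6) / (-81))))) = -29 / 7356559158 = -0.00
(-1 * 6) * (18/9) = -12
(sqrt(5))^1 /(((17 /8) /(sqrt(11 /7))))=8 * sqrt(385) /119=1.32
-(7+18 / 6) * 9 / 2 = -45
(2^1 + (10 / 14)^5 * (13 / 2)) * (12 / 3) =215706 / 16807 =12.83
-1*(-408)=408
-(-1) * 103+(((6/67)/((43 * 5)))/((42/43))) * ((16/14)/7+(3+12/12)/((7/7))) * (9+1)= 2367451/22981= 103.02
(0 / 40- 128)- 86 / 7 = -982 / 7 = -140.29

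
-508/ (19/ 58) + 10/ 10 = -29445/ 19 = -1549.74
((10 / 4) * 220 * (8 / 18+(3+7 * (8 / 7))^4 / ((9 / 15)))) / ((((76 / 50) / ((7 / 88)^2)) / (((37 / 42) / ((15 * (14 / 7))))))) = 7110165125 / 4333824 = 1640.62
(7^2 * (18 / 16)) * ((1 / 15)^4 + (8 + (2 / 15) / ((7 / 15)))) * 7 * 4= 143876593 / 11250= 12789.03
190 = 190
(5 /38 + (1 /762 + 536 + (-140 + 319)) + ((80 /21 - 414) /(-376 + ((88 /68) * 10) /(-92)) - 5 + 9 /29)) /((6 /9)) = 153779049022621 /144082223138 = 1067.30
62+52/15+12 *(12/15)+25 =1501/15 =100.07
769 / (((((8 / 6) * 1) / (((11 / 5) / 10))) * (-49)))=-25377 / 9800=-2.59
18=18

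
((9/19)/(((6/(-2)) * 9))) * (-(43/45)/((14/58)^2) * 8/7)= 289304/879795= 0.33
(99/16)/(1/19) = 1881/16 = 117.56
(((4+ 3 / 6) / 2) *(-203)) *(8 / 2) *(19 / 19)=-1827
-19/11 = -1.73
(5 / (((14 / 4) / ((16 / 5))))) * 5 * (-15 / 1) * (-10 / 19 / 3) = 8000 / 133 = 60.15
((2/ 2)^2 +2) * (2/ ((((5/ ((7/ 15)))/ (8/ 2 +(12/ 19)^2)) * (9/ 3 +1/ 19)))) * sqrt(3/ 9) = 11116 * sqrt(3)/ 41325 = 0.47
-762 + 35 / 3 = -2251 / 3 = -750.33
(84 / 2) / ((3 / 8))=112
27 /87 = 9 /29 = 0.31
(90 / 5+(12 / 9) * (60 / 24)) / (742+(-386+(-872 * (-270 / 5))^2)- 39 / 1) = 64 / 6651840183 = 0.00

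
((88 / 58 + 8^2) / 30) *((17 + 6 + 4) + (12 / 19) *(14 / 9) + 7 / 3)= 1920 / 29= 66.21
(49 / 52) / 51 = 49 / 2652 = 0.02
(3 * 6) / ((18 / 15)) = 15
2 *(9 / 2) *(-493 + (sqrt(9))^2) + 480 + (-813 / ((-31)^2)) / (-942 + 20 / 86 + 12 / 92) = -3468860741187 / 894959119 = -3876.00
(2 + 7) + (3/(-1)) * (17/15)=28/5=5.60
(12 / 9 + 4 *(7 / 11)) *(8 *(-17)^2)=295936 / 33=8967.76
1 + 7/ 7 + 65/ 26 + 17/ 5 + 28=359/ 10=35.90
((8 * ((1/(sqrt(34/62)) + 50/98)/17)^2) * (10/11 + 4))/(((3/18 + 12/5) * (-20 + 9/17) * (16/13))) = -895639680/194536638373 - 526500 * sqrt(527)/3970135477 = -0.01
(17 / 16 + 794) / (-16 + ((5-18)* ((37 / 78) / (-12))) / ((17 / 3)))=-648771 / 12982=-49.97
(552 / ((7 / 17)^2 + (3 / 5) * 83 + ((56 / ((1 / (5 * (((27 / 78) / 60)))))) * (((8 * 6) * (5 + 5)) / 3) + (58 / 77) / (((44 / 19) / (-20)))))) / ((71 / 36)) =79045326360 / 85269390359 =0.93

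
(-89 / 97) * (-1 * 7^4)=213689 / 97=2202.98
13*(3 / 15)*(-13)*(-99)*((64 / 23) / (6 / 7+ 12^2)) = 7392 / 115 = 64.28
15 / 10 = 3 / 2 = 1.50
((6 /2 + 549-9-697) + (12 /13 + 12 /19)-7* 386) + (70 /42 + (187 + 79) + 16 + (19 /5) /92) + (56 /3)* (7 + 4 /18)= -7472777069 /3067740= -2435.92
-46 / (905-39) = -23 / 433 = -0.05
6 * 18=108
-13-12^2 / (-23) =-155 / 23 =-6.74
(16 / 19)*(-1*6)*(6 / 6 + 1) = -192 / 19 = -10.11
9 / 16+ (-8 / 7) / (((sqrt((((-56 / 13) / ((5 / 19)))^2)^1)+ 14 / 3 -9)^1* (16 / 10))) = 132261 / 262864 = 0.50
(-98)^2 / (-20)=-2401 / 5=-480.20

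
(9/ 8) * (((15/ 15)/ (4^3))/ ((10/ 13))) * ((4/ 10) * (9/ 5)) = 1053/ 64000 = 0.02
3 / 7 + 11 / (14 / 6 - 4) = -6.17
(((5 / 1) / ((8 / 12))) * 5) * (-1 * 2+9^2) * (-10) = -29625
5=5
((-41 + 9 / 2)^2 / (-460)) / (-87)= 0.03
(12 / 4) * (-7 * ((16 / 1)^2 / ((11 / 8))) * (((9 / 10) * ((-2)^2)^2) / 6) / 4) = -129024 / 55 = -2345.89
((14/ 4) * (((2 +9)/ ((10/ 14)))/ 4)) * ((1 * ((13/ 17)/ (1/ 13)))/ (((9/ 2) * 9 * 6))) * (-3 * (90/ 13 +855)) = -581581/ 408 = -1425.44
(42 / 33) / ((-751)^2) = 14 / 6204011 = 0.00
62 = 62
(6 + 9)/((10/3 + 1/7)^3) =0.36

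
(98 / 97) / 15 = 98 / 1455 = 0.07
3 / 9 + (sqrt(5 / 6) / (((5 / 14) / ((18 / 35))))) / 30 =sqrt(30) / 125 + 1 / 3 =0.38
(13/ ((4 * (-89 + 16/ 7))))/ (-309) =91/ 750252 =0.00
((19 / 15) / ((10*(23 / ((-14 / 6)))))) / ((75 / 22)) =-1463 / 388125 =-0.00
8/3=2.67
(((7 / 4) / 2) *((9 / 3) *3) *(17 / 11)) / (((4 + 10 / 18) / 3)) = 28917 / 3608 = 8.01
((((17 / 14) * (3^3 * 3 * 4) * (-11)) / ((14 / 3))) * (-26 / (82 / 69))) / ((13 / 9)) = 28218861 / 2009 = 14046.22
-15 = -15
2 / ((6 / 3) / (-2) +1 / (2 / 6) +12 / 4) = 2 / 5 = 0.40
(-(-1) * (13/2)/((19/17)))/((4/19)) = 221/8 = 27.62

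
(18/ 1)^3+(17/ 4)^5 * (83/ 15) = 207427651/ 15360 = 13504.40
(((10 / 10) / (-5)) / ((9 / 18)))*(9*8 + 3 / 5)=-726 / 25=-29.04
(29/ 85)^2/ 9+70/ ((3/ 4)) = 93.35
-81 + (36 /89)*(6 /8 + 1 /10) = -35892 /445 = -80.66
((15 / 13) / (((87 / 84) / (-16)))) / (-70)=96 / 377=0.25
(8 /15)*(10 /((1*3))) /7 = 16 /63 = 0.25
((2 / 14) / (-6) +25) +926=39941 / 42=950.98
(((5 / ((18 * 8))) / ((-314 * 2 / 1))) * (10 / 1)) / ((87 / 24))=-25 / 163908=-0.00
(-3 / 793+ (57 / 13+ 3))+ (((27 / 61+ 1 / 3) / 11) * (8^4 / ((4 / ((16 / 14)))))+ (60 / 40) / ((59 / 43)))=1967618657 / 21615594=91.03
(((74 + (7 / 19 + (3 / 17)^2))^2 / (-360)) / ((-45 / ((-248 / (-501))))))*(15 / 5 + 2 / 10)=1021975097344 / 1888211447625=0.54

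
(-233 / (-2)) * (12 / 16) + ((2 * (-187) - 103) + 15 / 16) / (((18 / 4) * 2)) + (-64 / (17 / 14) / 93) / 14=290387 / 8432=34.44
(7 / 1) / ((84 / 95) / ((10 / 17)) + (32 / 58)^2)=2796325 / 722074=3.87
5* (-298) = -1490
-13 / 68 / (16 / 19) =-247 / 1088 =-0.23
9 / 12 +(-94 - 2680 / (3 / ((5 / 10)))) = -6479 / 12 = -539.92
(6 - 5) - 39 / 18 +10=53 / 6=8.83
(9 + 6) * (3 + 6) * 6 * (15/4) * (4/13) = 12150/13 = 934.62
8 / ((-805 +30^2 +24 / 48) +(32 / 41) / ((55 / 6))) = 36080 / 431089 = 0.08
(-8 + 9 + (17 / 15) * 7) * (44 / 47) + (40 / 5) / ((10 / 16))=2984 / 141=21.16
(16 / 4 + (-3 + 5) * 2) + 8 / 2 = 12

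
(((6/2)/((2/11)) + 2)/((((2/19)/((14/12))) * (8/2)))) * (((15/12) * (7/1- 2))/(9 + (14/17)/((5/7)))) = 10457125/331392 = 31.56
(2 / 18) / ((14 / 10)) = 5 / 63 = 0.08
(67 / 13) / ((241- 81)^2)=67 / 332800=0.00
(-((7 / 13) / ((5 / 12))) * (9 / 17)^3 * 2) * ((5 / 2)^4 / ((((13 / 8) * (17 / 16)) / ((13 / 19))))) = -122472000 / 20629687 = -5.94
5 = 5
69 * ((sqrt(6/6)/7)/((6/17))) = 391/14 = 27.93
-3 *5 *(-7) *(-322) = -33810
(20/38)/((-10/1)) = -1/19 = -0.05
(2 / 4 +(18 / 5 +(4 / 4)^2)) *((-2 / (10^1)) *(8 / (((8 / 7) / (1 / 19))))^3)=-0.05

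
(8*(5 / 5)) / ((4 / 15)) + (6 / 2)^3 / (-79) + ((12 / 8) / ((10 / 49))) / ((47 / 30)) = 255081 / 7426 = 34.35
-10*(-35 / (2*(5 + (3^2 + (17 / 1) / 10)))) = 1750 / 157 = 11.15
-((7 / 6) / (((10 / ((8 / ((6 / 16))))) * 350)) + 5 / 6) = -0.84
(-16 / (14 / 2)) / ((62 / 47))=-376 / 217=-1.73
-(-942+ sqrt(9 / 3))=942 - sqrt(3)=940.27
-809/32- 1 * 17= -1353/32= -42.28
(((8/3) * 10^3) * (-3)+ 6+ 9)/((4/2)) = -7985/2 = -3992.50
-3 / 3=-1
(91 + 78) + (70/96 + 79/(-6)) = 2505/16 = 156.56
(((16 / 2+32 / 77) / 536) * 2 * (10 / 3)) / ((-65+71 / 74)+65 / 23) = -306360 / 179166911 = -0.00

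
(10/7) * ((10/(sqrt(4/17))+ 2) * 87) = 1740/7+ 4350 * sqrt(17)/7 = 2810.79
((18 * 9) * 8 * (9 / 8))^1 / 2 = 729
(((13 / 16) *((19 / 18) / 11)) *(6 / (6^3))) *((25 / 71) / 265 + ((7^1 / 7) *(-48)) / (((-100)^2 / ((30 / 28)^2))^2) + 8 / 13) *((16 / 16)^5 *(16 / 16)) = 220204511900977 / 164867113635840000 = 0.00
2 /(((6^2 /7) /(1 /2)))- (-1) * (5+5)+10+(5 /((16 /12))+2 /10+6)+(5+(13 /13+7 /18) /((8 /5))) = 2881 /80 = 36.01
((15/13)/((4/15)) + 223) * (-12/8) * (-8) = 35463/13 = 2727.92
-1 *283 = -283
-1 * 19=-19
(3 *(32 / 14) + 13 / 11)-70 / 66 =1612 / 231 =6.98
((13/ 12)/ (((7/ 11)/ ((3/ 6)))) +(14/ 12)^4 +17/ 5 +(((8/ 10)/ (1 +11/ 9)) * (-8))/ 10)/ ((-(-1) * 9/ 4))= 6595133/ 2551500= 2.58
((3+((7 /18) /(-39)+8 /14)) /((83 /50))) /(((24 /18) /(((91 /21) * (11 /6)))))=4812775 /376488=12.78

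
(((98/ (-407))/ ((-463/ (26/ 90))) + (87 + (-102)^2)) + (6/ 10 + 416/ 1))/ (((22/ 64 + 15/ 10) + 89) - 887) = -2959832275072/ 216041011065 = -13.70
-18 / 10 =-9 / 5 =-1.80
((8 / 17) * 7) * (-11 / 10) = -308 / 85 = -3.62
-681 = -681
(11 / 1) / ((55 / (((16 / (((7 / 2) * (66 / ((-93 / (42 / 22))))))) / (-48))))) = 31 / 2205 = 0.01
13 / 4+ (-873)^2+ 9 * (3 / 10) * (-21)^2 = 15266459 / 20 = 763322.95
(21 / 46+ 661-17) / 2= 29645 / 92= 322.23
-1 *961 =-961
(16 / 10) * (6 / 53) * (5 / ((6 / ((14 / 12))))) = 28 / 159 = 0.18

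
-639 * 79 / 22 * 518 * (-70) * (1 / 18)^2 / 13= 50845585 / 2574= 19753.53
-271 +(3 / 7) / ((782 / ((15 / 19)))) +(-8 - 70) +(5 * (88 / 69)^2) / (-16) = -349.51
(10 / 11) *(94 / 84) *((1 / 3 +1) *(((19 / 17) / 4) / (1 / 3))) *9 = 13395 / 1309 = 10.23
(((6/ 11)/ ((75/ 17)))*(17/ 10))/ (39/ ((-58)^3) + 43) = 0.00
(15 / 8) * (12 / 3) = 15 / 2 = 7.50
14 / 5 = 2.80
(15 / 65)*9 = 27 / 13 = 2.08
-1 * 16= -16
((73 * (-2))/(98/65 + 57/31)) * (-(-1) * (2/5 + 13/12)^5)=-164277444930131/524335680000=-313.31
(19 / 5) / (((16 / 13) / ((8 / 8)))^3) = 41743 / 20480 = 2.04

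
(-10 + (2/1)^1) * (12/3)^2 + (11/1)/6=-757/6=-126.17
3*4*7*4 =336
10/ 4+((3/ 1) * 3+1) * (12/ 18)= 55/ 6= 9.17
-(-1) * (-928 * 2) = -1856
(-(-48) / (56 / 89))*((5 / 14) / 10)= 2.72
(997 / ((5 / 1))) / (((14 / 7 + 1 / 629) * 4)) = 627113 / 25180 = 24.91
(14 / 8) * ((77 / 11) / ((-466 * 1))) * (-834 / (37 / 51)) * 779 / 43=811782657 / 1482812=547.46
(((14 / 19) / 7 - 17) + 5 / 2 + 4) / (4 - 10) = 395 / 228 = 1.73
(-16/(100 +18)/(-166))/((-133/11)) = -44/651301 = -0.00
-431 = -431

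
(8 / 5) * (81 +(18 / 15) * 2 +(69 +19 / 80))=12211 / 50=244.22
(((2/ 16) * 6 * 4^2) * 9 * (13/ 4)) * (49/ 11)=17199/ 11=1563.55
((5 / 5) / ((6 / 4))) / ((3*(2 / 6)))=2 / 3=0.67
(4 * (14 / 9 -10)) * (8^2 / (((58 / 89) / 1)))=-865792 / 261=-3317.21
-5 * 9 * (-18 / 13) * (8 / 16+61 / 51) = 23355 / 221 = 105.68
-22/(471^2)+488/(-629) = -108272246/139537989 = -0.78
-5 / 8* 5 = -25 / 8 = -3.12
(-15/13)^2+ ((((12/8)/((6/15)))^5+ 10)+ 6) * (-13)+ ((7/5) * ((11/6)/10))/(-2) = -127810074889/12979200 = -9847.30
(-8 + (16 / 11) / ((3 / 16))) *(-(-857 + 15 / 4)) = -6826 / 33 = -206.85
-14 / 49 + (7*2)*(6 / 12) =47 / 7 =6.71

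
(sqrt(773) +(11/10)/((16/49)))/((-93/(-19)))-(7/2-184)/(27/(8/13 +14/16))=19* sqrt(773)/93 +18544247/1740960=16.33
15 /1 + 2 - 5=12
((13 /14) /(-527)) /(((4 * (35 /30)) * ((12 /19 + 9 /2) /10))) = -0.00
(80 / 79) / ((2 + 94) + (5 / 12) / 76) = 72960 / 6917003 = 0.01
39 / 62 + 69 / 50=1557 / 775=2.01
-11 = -11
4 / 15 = 0.27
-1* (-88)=88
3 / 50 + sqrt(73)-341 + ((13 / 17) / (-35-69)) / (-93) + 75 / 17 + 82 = -80481803 / 316200 + sqrt(73) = -245.98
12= 12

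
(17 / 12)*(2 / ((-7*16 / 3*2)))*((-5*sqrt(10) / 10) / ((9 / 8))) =17*sqrt(10) / 1008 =0.05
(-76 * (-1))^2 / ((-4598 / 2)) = -304 / 121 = -2.51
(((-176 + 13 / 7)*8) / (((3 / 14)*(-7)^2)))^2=380406016 / 21609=17604.05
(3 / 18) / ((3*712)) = 1 / 12816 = 0.00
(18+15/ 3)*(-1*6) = -138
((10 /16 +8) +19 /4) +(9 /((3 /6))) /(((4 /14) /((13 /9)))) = 835 /8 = 104.38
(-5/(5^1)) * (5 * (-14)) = 70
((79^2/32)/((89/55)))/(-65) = -68651/37024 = -1.85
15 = 15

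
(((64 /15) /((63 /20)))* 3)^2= 65536 /3969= 16.51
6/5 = 1.20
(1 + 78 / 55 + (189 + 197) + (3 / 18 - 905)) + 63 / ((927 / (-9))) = -17573741 / 33990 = -517.03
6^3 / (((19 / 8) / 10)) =17280 / 19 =909.47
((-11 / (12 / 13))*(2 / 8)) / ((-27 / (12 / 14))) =143 / 1512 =0.09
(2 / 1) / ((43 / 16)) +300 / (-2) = -6418 / 43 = -149.26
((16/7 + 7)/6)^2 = 4225/1764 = 2.40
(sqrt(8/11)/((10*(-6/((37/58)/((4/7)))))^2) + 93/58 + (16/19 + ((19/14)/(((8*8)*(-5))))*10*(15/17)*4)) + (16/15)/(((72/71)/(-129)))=-6297441799/47209680 + 67081*sqrt(22)/1065715200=-133.39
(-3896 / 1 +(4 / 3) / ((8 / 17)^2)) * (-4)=186719 / 12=15559.92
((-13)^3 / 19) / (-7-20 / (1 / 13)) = 2197 / 5073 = 0.43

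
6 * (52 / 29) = 312 / 29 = 10.76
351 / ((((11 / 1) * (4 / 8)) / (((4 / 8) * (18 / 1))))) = 6318 / 11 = 574.36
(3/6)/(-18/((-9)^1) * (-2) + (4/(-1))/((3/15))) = -1/48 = -0.02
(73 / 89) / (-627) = -73 / 55803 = -0.00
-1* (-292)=292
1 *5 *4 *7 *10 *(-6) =-8400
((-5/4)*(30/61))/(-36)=0.02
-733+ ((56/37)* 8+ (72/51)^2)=-7687185/10693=-718.90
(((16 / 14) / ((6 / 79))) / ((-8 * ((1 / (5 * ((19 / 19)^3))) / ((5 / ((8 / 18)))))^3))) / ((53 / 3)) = -18949.20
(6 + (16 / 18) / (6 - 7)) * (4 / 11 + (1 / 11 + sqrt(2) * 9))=67.38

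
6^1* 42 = 252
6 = 6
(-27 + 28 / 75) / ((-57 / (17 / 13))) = 33949 / 55575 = 0.61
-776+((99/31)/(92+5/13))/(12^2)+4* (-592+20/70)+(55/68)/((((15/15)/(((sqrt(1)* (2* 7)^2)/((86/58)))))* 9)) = -85893944716261/27433587888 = -3130.98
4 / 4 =1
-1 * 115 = -115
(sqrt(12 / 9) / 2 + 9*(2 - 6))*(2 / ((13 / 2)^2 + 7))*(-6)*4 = 6912 / 197 - 64*sqrt(3) / 197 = 34.52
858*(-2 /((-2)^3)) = 429 /2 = 214.50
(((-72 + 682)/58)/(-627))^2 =0.00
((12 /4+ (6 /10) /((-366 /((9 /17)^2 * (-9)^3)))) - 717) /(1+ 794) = -41937337 /46716850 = -0.90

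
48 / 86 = 24 / 43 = 0.56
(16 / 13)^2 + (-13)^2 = 170.51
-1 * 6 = -6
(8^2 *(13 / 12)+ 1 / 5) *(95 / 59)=19817 / 177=111.96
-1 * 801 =-801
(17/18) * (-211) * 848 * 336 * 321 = -18226321792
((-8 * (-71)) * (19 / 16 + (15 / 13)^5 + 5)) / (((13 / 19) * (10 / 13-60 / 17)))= -1121607324531 / 452977460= -2476.08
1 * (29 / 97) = 29 / 97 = 0.30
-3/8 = -0.38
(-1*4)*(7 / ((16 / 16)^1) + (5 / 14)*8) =-276 / 7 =-39.43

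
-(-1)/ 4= 1/ 4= 0.25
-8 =-8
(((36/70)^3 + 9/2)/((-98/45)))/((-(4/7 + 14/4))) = 1192617/2280950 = 0.52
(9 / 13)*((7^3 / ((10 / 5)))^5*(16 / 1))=42728053589487 / 26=1643386676518.73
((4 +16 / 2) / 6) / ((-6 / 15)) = -5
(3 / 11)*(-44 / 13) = -12 / 13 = -0.92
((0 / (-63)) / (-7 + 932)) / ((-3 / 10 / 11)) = 0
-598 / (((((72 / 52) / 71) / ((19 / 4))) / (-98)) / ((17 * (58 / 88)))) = 126668751391 / 792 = 159935292.16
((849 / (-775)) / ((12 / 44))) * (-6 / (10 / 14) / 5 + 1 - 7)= 597696 / 19375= 30.85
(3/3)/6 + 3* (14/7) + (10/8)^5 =28319/3072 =9.22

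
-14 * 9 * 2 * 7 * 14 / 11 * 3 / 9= -8232 / 11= -748.36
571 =571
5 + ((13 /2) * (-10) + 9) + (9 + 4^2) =-26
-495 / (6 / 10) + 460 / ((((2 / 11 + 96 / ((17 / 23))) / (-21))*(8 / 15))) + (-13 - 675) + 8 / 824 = -8278313397 / 5010332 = -1652.25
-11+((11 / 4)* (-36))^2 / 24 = 3179 / 8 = 397.38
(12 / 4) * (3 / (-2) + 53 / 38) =-6 / 19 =-0.32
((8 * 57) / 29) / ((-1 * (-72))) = 0.22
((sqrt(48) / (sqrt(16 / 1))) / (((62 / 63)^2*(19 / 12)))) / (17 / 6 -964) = -71442*sqrt(3) / 105299653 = -0.00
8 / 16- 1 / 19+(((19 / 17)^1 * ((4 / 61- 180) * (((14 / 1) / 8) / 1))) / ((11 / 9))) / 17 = -121516961 / 7368922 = -16.49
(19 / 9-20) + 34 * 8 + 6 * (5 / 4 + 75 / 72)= 9643 / 36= 267.86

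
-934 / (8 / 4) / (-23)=467 / 23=20.30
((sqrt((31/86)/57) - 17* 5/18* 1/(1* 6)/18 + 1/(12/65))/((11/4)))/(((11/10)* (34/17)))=10* sqrt(151962)/296571 + 52225/58806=0.90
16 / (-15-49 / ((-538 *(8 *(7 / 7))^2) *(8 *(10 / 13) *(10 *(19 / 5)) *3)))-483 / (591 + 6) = -1.88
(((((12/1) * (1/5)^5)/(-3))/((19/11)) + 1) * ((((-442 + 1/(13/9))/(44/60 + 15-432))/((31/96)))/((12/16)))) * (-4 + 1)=-98030000736/7470360625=-13.12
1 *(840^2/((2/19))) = 6703200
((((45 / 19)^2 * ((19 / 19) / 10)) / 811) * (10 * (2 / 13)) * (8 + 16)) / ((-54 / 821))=-1477800 / 3806023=-0.39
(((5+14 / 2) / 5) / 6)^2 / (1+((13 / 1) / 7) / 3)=42 / 425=0.10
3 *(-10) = -30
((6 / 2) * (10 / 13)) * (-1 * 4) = -120 / 13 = -9.23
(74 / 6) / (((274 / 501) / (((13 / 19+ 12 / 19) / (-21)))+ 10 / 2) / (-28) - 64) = -4325300 / 22398099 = -0.19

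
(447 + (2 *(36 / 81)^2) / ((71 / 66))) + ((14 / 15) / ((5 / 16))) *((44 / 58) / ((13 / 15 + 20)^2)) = 2436565081831 / 5446390617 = 447.37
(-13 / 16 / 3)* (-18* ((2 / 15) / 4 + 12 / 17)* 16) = 4901 / 85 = 57.66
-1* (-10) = 10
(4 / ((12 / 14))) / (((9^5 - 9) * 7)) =1 / 88560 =0.00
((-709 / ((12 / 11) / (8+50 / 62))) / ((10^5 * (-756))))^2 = 10279323769 / 1793456640000000000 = 0.00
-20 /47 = -0.43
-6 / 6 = -1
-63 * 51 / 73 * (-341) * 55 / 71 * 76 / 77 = 59477220 / 5183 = 11475.44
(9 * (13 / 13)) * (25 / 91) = 225 / 91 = 2.47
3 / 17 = 0.18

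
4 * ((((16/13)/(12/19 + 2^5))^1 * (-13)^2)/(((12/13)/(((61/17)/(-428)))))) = -195871/845835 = -0.23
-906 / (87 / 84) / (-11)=25368 / 319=79.52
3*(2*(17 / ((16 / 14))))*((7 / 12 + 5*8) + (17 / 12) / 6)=3643.14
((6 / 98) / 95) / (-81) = -1 / 125685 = -0.00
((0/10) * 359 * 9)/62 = 0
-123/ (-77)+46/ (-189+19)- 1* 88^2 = -50675796/ 6545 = -7742.67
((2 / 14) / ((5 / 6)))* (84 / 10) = 36 / 25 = 1.44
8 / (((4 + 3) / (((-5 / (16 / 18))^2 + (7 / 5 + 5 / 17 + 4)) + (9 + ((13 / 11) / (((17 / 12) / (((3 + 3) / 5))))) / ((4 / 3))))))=2817599 / 52360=53.81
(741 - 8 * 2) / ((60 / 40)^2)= 2900 / 9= 322.22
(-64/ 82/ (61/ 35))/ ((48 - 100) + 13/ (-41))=224/ 26169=0.01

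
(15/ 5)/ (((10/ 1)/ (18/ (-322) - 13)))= -3153/ 805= -3.92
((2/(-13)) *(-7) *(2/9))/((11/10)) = 280/1287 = 0.22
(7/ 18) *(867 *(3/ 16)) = 2023/ 32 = 63.22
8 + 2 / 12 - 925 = -5501 / 6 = -916.83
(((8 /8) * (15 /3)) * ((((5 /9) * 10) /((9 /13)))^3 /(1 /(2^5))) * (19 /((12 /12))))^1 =834860000000 /531441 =1570936.38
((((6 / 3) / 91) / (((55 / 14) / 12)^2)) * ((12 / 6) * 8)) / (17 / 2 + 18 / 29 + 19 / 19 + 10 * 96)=7483392 / 2212699775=0.00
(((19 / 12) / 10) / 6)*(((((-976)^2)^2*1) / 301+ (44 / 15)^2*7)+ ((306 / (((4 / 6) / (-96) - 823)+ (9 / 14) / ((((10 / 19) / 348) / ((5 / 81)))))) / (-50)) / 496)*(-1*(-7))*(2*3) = 96580615934502586707673 / 28905919713000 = 3341205431.05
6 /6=1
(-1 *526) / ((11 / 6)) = -3156 / 11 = -286.91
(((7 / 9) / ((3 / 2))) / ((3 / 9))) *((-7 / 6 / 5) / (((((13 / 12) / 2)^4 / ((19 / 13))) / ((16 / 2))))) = -91521024 / 1856465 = -49.30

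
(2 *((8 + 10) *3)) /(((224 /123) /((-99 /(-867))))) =109593 /16184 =6.77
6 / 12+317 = 635 / 2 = 317.50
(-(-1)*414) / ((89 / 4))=1656 / 89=18.61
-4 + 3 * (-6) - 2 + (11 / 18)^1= -421 / 18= -23.39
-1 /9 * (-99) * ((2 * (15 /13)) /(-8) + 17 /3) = 9229 /156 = 59.16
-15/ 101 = -0.15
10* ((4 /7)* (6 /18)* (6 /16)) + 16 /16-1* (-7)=61 /7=8.71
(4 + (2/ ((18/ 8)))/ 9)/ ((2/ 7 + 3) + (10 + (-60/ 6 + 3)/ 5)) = 2905/ 8424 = 0.34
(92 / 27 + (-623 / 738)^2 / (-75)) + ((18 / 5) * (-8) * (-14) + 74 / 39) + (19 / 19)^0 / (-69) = 4989038728969 / 12213641700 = 408.48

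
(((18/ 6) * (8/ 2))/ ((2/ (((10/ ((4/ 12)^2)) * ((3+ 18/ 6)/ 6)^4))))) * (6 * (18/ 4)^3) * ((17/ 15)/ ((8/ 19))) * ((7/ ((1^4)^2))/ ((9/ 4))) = 2472403.50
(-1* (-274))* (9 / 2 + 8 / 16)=1370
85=85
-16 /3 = -5.33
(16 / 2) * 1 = 8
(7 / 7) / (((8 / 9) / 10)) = 45 / 4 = 11.25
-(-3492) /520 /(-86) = -873 /11180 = -0.08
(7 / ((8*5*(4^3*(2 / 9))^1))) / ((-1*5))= -63 / 25600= -0.00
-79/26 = -3.04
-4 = -4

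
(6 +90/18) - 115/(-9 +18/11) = 2156/81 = 26.62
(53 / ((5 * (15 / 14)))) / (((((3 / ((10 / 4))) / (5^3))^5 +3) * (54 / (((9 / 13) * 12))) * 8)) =1415252685546875 / 22315979004512778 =0.06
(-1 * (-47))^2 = 2209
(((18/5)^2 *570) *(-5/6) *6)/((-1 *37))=36936/37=998.27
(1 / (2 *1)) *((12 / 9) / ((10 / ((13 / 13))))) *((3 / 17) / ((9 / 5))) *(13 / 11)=13 / 1683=0.01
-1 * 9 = -9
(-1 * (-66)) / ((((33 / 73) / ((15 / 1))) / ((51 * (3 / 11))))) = 335070 / 11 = 30460.91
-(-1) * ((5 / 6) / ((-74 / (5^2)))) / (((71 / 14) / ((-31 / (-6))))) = -27125 / 94572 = -0.29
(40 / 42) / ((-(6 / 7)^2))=-35 / 27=-1.30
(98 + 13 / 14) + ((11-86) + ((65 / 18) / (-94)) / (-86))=24373715 / 1018584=23.93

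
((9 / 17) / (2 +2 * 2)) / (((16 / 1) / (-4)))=-3 / 136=-0.02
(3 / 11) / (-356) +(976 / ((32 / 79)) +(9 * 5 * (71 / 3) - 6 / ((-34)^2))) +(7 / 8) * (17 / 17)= 7866317111 / 2263448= 3475.37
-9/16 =-0.56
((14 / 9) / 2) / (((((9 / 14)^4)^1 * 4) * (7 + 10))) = 67228 / 1003833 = 0.07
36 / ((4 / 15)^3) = 30375 / 16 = 1898.44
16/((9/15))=80/3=26.67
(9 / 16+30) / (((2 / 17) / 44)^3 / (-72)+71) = 115116129612 / 267427245887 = 0.43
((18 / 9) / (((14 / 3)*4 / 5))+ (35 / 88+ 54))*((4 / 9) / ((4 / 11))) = 67.14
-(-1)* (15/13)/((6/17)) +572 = 14957/26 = 575.27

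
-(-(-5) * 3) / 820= -3 / 164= -0.02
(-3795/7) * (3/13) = -11385/91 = -125.11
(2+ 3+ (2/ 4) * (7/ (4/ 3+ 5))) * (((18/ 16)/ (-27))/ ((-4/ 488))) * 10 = 64355/ 228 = 282.26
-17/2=-8.50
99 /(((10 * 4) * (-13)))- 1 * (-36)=35.81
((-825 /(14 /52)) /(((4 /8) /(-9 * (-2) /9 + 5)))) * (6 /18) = -14300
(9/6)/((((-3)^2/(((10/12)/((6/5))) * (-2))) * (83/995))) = -24875/8964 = -2.77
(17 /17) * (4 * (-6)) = -24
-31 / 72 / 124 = -1 / 288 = -0.00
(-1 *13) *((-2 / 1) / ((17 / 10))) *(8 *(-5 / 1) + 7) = -8580 / 17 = -504.71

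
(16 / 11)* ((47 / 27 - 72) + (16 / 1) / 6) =-29200 / 297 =-98.32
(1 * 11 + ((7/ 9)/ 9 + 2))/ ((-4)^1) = -3.27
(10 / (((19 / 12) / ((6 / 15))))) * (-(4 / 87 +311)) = -432976 / 551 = -785.80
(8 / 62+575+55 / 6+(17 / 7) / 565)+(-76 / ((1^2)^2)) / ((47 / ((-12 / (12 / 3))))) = 20369668169 / 34574610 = 589.15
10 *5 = 50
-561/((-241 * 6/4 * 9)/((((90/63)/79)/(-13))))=-3740/15592941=-0.00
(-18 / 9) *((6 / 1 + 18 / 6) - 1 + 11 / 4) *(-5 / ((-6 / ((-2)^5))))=1720 / 3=573.33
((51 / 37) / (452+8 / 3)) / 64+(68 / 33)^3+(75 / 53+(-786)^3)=-271574320439473902137 / 559269418752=-485587645.84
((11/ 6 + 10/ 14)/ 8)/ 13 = 107/ 4368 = 0.02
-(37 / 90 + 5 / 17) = -1079 / 1530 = -0.71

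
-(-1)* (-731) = -731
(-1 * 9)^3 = -729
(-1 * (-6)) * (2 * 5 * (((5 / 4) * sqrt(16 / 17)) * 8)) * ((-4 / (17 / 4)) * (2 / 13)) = -76800 * sqrt(17) / 3757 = -84.28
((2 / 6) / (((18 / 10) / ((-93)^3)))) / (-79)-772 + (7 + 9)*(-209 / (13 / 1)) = 879395 / 1027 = 856.28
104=104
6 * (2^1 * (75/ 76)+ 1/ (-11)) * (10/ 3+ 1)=10231/ 209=48.95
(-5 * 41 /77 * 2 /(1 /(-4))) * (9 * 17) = 250920 /77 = 3258.70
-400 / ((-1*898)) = 200 / 449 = 0.45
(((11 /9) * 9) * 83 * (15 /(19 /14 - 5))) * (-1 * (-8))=-511280 /17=-30075.29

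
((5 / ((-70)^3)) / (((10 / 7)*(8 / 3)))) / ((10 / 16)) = -3 / 490000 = -0.00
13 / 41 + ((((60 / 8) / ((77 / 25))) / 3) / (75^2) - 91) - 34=-35426119 / 284130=-124.68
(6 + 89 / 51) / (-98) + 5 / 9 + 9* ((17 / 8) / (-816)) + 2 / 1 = 2354021 / 959616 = 2.45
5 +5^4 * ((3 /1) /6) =635 /2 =317.50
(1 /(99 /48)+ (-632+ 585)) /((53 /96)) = -49120 /583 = -84.25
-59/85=-0.69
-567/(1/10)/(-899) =6.31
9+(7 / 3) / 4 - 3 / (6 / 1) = 109 / 12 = 9.08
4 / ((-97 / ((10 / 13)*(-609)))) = 24360 / 1261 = 19.32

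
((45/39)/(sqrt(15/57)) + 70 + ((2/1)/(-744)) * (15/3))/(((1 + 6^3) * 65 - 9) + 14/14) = sqrt(95)/61087 + 205/41292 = 0.01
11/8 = 1.38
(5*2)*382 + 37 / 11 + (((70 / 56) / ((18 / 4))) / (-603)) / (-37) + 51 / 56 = 473032848187 / 123692184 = 3824.27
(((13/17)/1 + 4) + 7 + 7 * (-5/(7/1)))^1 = 115/17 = 6.76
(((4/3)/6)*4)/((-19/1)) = -8/171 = -0.05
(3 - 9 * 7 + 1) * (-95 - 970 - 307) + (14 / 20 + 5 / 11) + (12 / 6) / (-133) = 1184285911 / 14630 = 80949.14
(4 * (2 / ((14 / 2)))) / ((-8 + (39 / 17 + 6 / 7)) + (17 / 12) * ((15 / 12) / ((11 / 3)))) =-23936 / 91437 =-0.26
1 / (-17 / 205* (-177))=205 / 3009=0.07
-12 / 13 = -0.92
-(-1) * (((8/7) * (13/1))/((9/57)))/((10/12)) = 112.91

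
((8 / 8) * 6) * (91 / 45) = 182 / 15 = 12.13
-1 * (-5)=5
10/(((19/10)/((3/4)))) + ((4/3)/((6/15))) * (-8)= -1295/57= -22.72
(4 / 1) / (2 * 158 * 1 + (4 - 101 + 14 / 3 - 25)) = 3 / 149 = 0.02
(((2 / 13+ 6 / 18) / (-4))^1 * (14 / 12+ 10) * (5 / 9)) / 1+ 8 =61027 / 8424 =7.24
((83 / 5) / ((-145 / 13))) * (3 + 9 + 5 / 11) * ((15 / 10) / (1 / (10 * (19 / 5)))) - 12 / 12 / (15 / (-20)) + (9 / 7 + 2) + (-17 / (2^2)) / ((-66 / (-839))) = -493916391 / 446600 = -1105.95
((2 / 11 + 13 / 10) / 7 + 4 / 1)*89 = 288627 / 770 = 374.84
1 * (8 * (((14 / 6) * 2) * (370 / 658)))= 2960 / 141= 20.99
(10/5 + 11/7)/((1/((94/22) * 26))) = 30550/77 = 396.75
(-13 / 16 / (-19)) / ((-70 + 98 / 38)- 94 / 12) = -39 / 68632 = -0.00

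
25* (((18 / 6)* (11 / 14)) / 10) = 165 / 28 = 5.89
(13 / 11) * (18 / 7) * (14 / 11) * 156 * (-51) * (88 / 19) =-29787264 / 209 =-142522.79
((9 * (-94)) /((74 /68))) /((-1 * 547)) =28764 /20239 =1.42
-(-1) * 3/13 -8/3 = -2.44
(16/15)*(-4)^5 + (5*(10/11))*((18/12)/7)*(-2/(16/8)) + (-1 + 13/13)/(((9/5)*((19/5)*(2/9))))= -1262693/1155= -1093.24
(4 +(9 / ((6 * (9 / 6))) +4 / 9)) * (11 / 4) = 539 / 36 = 14.97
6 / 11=0.55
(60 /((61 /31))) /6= 310 /61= 5.08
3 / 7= 0.43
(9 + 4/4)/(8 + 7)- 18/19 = -16/57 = -0.28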